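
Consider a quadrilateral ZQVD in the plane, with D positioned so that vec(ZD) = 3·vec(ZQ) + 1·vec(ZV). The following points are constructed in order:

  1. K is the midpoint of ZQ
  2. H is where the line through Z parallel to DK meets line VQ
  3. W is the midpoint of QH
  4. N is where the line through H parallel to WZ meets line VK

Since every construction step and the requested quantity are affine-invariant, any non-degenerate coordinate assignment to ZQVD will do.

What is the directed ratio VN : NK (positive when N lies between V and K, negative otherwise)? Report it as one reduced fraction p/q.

VN:NK = 10/3

Choose coordinates Z = (0, 0), Q = (1, 0), V = (0, 1), D = (3, 1).
1. K is the midpoint of ZQ ⇒ K = (1/2, 0)
2. H is where the line through Z parallel to DK meets line VQ ⇒ H = (5/7, 2/7)
3. W is the midpoint of QH ⇒ W = (6/7, 1/7)
4. N is where the line through H parallel to WZ meets line VK ⇒ N = (5/13, 3/13)
N = V + t·(K−V) with t = 10/13, so VN:NK = t:(1−t) = 10/13:3/13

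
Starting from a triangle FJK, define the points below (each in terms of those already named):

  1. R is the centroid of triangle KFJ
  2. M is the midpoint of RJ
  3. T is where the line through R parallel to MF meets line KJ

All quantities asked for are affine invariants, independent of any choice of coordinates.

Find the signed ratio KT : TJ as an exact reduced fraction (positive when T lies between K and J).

KT:TJ = 3/2

Set F = (0, 0), J = (1, 0), K = (0, 1); any affine frame gives the same invariant.
1. R is the centroid of triangle KFJ ⇒ R = (1/3, 1/3)
2. M is the midpoint of RJ ⇒ M = (2/3, 1/6)
3. T is where the line through R parallel to MF meets line KJ ⇒ T = (3/5, 2/5)
T = K + t·(J−K) with t = 3/5, so KT:TJ = t:(1−t) = 3/5:2/5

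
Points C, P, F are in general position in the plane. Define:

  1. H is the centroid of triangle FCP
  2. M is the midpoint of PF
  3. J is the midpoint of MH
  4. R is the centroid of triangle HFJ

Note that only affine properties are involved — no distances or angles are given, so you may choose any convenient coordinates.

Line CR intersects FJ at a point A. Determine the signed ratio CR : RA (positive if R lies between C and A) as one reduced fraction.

Choose coordinates C = (0, 0), P = (1, 0), F = (0, 1).
1. H is the centroid of triangle FCP ⇒ H = (1/3, 1/3)
2. M is the midpoint of PF ⇒ M = (1/2, 1/2)
3. J is the midpoint of MH ⇒ J = (5/12, 5/12)
4. R is the centroid of triangle HFJ ⇒ R = (1/4, 7/12)
line CR meets FJ at A = (15/56, 5/8)
R = C + t·(A−C) with t = 14/15, so CR:RA = 14/15:1/15

CR:RA = 14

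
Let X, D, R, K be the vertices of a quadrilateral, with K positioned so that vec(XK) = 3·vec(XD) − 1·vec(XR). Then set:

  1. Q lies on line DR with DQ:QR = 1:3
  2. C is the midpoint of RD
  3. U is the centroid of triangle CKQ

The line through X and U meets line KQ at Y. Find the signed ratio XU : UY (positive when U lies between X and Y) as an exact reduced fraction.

Work in coordinates with X = (0, 0), D = (1, 0), R = (0, 1), K = (3, -1).
1. Q lies on line DR with DQ:QR = 1:3 ⇒ Q = (3/4, 1/4)
2. C is the midpoint of RD ⇒ C = (1/2, 1/2)
3. U is the centroid of triangle CKQ ⇒ U = (17/12, -1/12)
line XU meets KQ at Y = (51/38, -3/38)
U = X + t·(Y−X) with t = 19/18, so XU:UY = 19/18:-1/18

XU:UY = -19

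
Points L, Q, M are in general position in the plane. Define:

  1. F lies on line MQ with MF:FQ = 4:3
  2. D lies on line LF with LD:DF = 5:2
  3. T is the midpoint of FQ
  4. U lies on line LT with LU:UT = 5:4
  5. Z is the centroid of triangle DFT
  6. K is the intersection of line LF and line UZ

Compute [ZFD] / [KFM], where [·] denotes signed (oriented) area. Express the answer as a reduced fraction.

[ZFD]:[KFM] = -1/12

Set L = (0, 0), Q = (1, 0), M = (0, 1); any affine frame gives the same invariant.
1. F lies on line MQ with MF:FQ = 4:3 ⇒ F = (4/7, 3/7)
2. D lies on line LF with LD:DF = 5:2 ⇒ D = (20/49, 15/49)
3. T is the midpoint of FQ ⇒ T = (11/14, 3/14)
4. U lies on line LT with LU:UT = 5:4 ⇒ U = (55/126, 5/42)
5. Z is the centroid of triangle DFT ⇒ Z = (173/294, 31/98)
6. K is the intersection of line LF and line UZ ⇒ K = (40/49, 30/49)
2·[ZFD] = 1/49, 2·[KFM] = -12/49
[ZFD]:[KFM] = 1/49:-12/49 = -1/12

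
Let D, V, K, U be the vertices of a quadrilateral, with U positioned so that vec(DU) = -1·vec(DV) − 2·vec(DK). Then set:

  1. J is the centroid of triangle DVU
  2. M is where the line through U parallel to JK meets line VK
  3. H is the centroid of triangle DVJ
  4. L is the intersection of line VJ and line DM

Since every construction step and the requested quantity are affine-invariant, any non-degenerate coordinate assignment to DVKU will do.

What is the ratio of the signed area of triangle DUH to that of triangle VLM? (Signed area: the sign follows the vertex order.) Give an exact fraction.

Set D = (0, 0), V = (1, 0), K = (0, 1), U = (-1, -2); any affine frame gives the same invariant.
1. J is the centroid of triangle DVU ⇒ J = (0, -2/3)
2. M is where the line through U parallel to JK meets line VK ⇒ M = (-1, 2)
3. H is the centroid of triangle DVJ ⇒ H = (1/3, -2/9)
4. L is the intersection of line VJ and line DM ⇒ L = (1/4, -1/2)
2·[DUH] = 8/9, 2·[VLM] = -5/2
[DUH]:[VLM] = 8/9:-5/2 = -16/45

[DUH]:[VLM] = -16/45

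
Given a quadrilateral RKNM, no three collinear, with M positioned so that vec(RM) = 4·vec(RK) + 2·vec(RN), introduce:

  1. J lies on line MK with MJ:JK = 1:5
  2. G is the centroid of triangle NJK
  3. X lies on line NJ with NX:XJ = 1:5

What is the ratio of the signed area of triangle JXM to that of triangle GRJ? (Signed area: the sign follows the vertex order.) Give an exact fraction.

[JXM]:[GRJ] = -25/22

Choose coordinates R = (0, 0), K = (1, 0), N = (0, 1), M = (4, 2).
1. J lies on line MK with MJ:JK = 1:5 ⇒ J = (7/2, 5/3)
2. G is the centroid of triangle NJK ⇒ G = (3/2, 8/9)
3. X lies on line NJ with NX:XJ = 1:5 ⇒ X = (7/12, 10/9)
2·[JXM] = -25/36, 2·[GRJ] = 11/18
[JXM]:[GRJ] = -25/36:11/18 = -25/22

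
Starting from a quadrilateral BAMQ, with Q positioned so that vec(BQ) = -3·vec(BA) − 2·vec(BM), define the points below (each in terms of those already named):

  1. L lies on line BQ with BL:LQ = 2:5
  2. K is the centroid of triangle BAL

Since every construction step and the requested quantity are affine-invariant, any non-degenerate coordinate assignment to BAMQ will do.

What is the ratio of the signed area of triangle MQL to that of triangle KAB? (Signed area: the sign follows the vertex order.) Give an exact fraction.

Work in coordinates with B = (0, 0), A = (1, 0), M = (0, 1), Q = (-3, -2).
1. L lies on line BQ with BL:LQ = 2:5 ⇒ L = (-6/7, -4/7)
2. K is the centroid of triangle BAL ⇒ K = (1/21, -4/21)
2·[MQL] = 15/7, 2·[KAB] = 4/21
[MQL]:[KAB] = 15/7:4/21 = 45/4

[MQL]:[KAB] = 45/4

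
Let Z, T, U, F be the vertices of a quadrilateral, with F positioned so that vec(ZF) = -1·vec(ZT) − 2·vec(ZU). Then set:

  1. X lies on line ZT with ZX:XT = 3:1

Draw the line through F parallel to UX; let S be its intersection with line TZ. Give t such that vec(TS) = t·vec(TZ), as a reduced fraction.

Set Z = (0, 0), T = (1, 0), U = (0, 1), F = (-1, -2); any affine frame gives the same invariant.
1. X lies on line ZT with ZX:XT = 3:1 ⇒ X = (3/4, 0)
through F parallel to UX: direction (3/4, -1); meets TZ at S = (-5/2, 0)
S = T + t·(Z−T) with t = 7/2

t = 7/2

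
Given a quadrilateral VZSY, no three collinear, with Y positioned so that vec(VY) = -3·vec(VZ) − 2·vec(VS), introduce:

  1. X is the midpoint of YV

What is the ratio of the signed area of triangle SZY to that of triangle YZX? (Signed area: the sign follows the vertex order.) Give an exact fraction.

[SZY]:[YZX] = -6

Set V = (0, 0), Z = (1, 0), S = (0, 1), Y = (-3, -2); any affine frame gives the same invariant.
1. X is the midpoint of YV ⇒ X = (-3/2, -1)
2·[SZY] = -6, 2·[YZX] = 1
[SZY]:[YZX] = -6:1 = -6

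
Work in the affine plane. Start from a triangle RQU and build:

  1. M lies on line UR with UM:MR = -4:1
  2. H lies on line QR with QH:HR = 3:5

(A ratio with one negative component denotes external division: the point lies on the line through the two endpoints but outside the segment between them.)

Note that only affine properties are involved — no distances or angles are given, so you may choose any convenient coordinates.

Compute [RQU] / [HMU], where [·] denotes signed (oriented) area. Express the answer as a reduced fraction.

Set R = (0, 0), Q = (1, 0), U = (0, 1); any affine frame gives the same invariant.
1. M lies on line UR with UM:MR = -4:1 ⇒ M = (0, -1/3)
2. H lies on line QR with QH:HR = 3:5 ⇒ H = (5/8, 0)
2·[RQU] = 1, 2·[HMU] = -5/6
[RQU]:[HMU] = 1:-5/6 = -6/5

[RQU]:[HMU] = -6/5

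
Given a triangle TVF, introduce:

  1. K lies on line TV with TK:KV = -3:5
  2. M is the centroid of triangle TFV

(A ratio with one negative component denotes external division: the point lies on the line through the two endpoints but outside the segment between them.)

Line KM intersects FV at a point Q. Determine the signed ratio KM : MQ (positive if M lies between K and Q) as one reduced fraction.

KM:MQ = 13/2

Work in coordinates with T = (0, 0), V = (1, 0), F = (0, 1).
1. K lies on line TV with TK:KV = -3:5 ⇒ K = (-3/2, 0)
2. M is the centroid of triangle TFV ⇒ M = (1/3, 1/3)
line KM meets FV at Q = (8/13, 5/13)
M = K + t·(Q−K) with t = 13/15, so KM:MQ = 13/15:2/15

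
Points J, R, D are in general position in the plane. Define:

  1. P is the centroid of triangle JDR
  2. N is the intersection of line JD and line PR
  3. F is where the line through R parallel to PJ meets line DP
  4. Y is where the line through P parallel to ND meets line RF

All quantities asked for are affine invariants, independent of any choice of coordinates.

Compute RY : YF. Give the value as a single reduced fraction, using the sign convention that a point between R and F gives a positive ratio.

Assign J = (0, 0), R = (1, 0), D = (0, 1) — the answer is frame-independent, so this choice is without loss of generality.
1. P is the centroid of triangle JDR ⇒ P = (1/3, 1/3)
2. N is the intersection of line JD and line PR ⇒ N = (0, 1/2)
3. F is where the line through R parallel to PJ meets line DP ⇒ F = (2/3, -1/3)
4. Y is where the line through P parallel to ND meets line RF ⇒ Y = (1/3, -2/3)
Y = R + t·(F−R) with t = 2, so RY:YF = t:(1−t) = 2:-1

RY:YF = -2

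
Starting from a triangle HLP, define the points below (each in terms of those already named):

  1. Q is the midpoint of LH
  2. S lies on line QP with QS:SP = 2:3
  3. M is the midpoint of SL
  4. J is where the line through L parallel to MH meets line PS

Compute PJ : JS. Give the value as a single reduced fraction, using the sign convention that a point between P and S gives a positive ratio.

PJ:JS = -17/8

Work in coordinates with H = (0, 0), L = (1, 0), P = (0, 1).
1. Q is the midpoint of LH ⇒ Q = (1/2, 0)
2. S lies on line QP with QS:SP = 2:3 ⇒ S = (3/10, 2/5)
3. M is the midpoint of SL ⇒ M = (13/20, 1/5)
4. J is where the line through L parallel to MH meets line PS ⇒ J = (17/30, -2/15)
J = P + t·(S−P) with t = 17/9, so PJ:JS = t:(1−t) = 17/9:-8/9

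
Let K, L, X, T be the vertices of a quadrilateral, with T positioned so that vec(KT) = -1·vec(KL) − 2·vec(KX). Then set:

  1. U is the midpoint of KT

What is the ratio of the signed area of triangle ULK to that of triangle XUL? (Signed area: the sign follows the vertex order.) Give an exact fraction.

[ULK]:[XUL] = 2/5

Set K = (0, 0), L = (1, 0), X = (0, 1), T = (-1, -2); any affine frame gives the same invariant.
1. U is the midpoint of KT ⇒ U = (-1/2, -1)
2·[ULK] = 1, 2·[XUL] = 5/2
[ULK]:[XUL] = 1:5/2 = 2/5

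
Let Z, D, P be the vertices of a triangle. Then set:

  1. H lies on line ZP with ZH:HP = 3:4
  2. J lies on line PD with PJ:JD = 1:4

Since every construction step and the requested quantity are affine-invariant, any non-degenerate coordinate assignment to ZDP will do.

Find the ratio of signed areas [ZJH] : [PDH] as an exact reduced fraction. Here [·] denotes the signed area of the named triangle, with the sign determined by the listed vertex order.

Choose coordinates Z = (0, 0), D = (1, 0), P = (0, 1).
1. H lies on line ZP with ZH:HP = 3:4 ⇒ H = (0, 3/7)
2. J lies on line PD with PJ:JD = 1:4 ⇒ J = (1/5, 4/5)
2·[ZJH] = 3/35, 2·[PDH] = -4/7
[ZJH]:[PDH] = 3/35:-4/7 = -3/20

[ZJH]:[PDH] = -3/20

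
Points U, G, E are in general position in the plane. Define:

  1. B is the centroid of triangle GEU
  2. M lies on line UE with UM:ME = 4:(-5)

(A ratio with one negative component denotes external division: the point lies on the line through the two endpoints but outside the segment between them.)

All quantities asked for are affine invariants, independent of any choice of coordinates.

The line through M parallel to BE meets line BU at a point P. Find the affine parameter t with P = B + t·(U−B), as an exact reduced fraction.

Set U = (0, 0), G = (1, 0), E = (0, 1); any affine frame gives the same invariant.
1. B is the centroid of triangle GEU ⇒ B = (1/3, 1/3)
2. M lies on line UE with UM:ME = 4:(-5) ⇒ M = (0, -4)
through M parallel to BE: direction (-1/3, 2/3); meets BU at P = (-4/3, -4/3)
P = B + t·(U−B) with t = 5

t = 5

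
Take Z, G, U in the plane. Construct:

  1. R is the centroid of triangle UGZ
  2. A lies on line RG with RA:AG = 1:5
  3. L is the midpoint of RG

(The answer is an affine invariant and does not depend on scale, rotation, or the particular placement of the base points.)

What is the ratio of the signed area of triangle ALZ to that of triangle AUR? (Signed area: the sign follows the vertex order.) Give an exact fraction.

Assign Z = (0, 0), G = (1, 0), U = (0, 1) — the answer is frame-independent, so this choice is without loss of generality.
1. R is the centroid of triangle UGZ ⇒ R = (1/3, 1/3)
2. A lies on line RG with RA:AG = 1:5 ⇒ A = (4/9, 5/18)
3. L is the midpoint of RG ⇒ L = (2/3, 1/6)
2·[ALZ] = -1/9, 2·[AUR] = 1/18
[ALZ]:[AUR] = -1/9:1/18 = -2

[ALZ]:[AUR] = -2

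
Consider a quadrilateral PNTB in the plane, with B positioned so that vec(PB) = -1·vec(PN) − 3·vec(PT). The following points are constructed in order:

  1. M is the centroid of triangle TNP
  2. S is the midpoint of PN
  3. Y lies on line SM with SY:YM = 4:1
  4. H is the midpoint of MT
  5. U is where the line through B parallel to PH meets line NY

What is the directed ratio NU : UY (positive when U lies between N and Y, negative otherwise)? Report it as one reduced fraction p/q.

NU:UY = -25/11

Choose coordinates P = (0, 0), N = (1, 0), T = (0, 1), B = (-1, -3).
1. M is the centroid of triangle TNP ⇒ M = (1/3, 1/3)
2. S is the midpoint of PN ⇒ S = (1/2, 0)
3. Y lies on line SM with SY:YM = 4:1 ⇒ Y = (11/30, 4/15)
4. H is the midpoint of MT ⇒ H = (1/6, 2/3)
5. U is where the line through B parallel to PH meets line NY ⇒ U = (-11/84, 10/21)
U = N + t·(Y−N) with t = 25/14, so NU:UY = t:(1−t) = 25/14:-11/14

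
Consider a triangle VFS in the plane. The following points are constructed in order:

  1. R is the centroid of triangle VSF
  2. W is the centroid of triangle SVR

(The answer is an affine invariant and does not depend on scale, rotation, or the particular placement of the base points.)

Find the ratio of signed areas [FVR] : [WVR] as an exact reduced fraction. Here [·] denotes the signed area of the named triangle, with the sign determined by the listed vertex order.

Choose coordinates V = (0, 0), F = (1, 0), S = (0, 1).
1. R is the centroid of triangle VSF ⇒ R = (1/3, 1/3)
2. W is the centroid of triangle SVR ⇒ W = (1/9, 4/9)
2·[FVR] = -1/3, 2·[WVR] = 1/9
[FVR]:[WVR] = -1/3:1/9 = -3

[FVR]:[WVR] = -3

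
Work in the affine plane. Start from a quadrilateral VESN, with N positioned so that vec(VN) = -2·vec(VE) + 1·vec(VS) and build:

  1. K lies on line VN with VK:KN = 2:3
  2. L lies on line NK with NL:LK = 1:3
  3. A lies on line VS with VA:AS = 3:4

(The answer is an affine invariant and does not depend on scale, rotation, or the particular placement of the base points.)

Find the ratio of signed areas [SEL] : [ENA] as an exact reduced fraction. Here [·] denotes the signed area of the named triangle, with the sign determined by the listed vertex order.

Work in coordinates with V = (0, 0), E = (1, 0), S = (0, 1), N = (-2, 1).
1. K lies on line VN with VK:KN = 2:3 ⇒ K = (-4/5, 2/5)
2. L lies on line NK with NL:LK = 1:3 ⇒ L = (-17/10, 17/20)
3. A lies on line VS with VA:AS = 3:4 ⇒ A = (0, 3/7)
2·[SEL] = -37/20, 2·[ENA] = -2/7
[SEL]:[ENA] = -37/20:-2/7 = 259/40

[SEL]:[ENA] = 259/40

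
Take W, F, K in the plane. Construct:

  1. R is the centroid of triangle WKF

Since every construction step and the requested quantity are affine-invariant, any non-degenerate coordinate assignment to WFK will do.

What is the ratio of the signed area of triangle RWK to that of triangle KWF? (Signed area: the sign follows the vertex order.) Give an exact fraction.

Work in coordinates with W = (0, 0), F = (1, 0), K = (0, 1).
1. R is the centroid of triangle WKF ⇒ R = (1/3, 1/3)
2·[RWK] = -1/3, 2·[KWF] = 1
[RWK]:[KWF] = -1/3:1 = -1/3

[RWK]:[KWF] = -1/3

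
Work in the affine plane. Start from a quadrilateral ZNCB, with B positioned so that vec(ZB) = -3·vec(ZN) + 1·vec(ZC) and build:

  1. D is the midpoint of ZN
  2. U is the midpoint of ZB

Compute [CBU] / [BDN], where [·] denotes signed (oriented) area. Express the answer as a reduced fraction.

[CBU]:[BDN] = 3

Work in coordinates with Z = (0, 0), N = (1, 0), C = (0, 1), B = (-3, 1).
1. D is the midpoint of ZN ⇒ D = (1/2, 0)
2. U is the midpoint of ZB ⇒ U = (-3/2, 1/2)
2·[CBU] = 3/2, 2·[BDN] = 1/2
[CBU]:[BDN] = 3/2:1/2 = 3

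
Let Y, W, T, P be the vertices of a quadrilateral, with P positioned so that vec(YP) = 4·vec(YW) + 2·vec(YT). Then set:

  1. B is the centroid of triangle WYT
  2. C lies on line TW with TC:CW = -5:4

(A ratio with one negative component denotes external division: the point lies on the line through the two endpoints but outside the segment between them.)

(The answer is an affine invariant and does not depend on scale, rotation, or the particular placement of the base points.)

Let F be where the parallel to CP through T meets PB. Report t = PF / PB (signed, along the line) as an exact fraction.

Set Y = (0, 0), W = (1, 0), T = (0, 1), P = (4, 2); any affine frame gives the same invariant.
1. B is the centroid of triangle WYT ⇒ B = (1/3, 1/3)
2. C lies on line TW with TC:CW = -5:4 ⇒ C = (5, -4)
through T parallel to CP: direction (-1, 6); meets PB at F = (9/71, 17/71)
F = P + t·(B−P) with t = 75/71

t = 75/71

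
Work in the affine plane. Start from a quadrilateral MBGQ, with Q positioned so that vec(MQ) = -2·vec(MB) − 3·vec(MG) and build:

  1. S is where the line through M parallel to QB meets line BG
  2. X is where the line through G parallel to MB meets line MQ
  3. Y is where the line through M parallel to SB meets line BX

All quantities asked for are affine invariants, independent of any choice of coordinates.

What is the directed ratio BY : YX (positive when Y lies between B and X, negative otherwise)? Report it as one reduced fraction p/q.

Set M = (0, 0), B = (1, 0), G = (0, 1), Q = (-2, -3); any affine frame gives the same invariant.
1. S is where the line through M parallel to QB meets line BG ⇒ S = (1/2, 1/2)
2. X is where the line through G parallel to MB meets line MQ ⇒ X = (2/3, 1)
3. Y is where the line through M parallel to SB meets line BX ⇒ Y = (3/2, -3/2)
Y = B + t·(X−B) with t = -3/2, so BY:YX = t:(1−t) = -3/2:5/2

BY:YX = -3/5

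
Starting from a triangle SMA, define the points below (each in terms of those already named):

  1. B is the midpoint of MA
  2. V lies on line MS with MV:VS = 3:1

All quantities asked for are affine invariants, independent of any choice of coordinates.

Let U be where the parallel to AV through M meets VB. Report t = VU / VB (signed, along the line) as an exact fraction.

Assign S = (0, 0), M = (1, 0), A = (0, 1) — the answer is frame-independent, so this choice is without loss of generality.
1. B is the midpoint of MA ⇒ B = (1/2, 1/2)
2. V lies on line MS with MV:VS = 3:1 ⇒ V = (1/4, 0)
through M parallel to AV: direction (1/4, -1); meets VB at U = (3/4, 1)
U = V + t·(B−V) with t = 2

t = 2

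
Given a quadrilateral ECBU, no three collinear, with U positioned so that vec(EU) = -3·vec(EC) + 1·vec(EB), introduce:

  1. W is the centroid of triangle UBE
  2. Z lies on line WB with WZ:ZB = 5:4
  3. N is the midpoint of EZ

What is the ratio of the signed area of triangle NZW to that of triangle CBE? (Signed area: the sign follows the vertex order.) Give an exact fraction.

Work in coordinates with E = (0, 0), C = (1, 0), B = (0, 1), U = (-3, 1).
1. W is the centroid of triangle UBE ⇒ W = (-1, 2/3)
2. Z lies on line WB with WZ:ZB = 5:4 ⇒ Z = (-4/9, 23/27)
3. N is the midpoint of EZ ⇒ N = (-2/9, 23/54)
2·[NZW] = 5/18, 2·[CBE] = 1
[NZW]:[CBE] = 5/18:1 = 5/18

[NZW]:[CBE] = 5/18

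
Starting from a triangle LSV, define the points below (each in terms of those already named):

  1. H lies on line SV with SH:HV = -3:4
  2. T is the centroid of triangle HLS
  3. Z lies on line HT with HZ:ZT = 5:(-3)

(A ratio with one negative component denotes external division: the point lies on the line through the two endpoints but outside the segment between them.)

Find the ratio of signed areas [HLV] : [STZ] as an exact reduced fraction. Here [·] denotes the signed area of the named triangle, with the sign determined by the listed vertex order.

[HLV]:[STZ] = 8/3

Assign L = (0, 0), S = (1, 0), V = (0, 1) — the answer is frame-independent, so this choice is without loss of generality.
1. H lies on line SV with SH:HV = -3:4 ⇒ H = (4, -3)
2. T is the centroid of triangle HLS ⇒ T = (5/3, -1)
3. Z lies on line HT with HZ:ZT = 5:(-3) ⇒ Z = (-11/6, 2)
2·[HLV] = -4, 2·[STZ] = -3/2
[HLV]:[STZ] = -4:-3/2 = 8/3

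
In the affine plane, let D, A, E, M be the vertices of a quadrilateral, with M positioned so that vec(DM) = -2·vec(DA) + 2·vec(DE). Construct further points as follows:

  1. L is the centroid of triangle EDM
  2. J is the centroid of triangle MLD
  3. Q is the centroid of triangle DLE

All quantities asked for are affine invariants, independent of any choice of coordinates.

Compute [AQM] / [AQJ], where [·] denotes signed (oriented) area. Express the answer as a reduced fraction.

[AQM]:[AQJ] = -12

Set D = (0, 0), A = (1, 0), E = (0, 1), M = (-2, 2); any affine frame gives the same invariant.
1. L is the centroid of triangle EDM ⇒ L = (-2/3, 1)
2. J is the centroid of triangle MLD ⇒ J = (-8/9, 1)
3. Q is the centroid of triangle DLE ⇒ Q = (-2/9, 2/3)
2·[AQM] = -4/9, 2·[AQJ] = 1/27
[AQM]:[AQJ] = -4/9:1/27 = -12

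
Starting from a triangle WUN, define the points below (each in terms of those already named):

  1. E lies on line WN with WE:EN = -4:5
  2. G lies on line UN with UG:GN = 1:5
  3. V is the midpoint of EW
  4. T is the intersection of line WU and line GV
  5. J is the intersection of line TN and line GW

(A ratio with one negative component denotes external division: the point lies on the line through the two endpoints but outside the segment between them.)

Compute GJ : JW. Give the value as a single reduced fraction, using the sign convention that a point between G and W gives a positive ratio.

Set W = (0, 0), U = (1, 0), N = (0, 1); any affine frame gives the same invariant.
1. E lies on line WN with WE:EN = -4:5 ⇒ E = (0, -4)
2. G lies on line UN with UG:GN = 1:5 ⇒ G = (5/6, 1/6)
3. V is the midpoint of EW ⇒ V = (0, -2)
4. T is the intersection of line WU and line GV ⇒ T = (10/13, 0)
5. J is the intersection of line TN and line GW ⇒ J = (2/3, 2/15)
J = G + t·(W−G) with t = 1/5, so GJ:JW = t:(1−t) = 1/5:4/5

GJ:JW = 1/4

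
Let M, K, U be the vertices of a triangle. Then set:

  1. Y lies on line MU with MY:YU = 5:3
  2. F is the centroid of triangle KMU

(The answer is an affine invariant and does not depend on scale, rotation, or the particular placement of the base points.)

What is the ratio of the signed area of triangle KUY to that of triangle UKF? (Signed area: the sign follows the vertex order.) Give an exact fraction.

[KUY]:[UKF] = -9/8

Set M = (0, 0), K = (1, 0), U = (0, 1); any affine frame gives the same invariant.
1. Y lies on line MU with MY:YU = 5:3 ⇒ Y = (0, 5/8)
2. F is the centroid of triangle KMU ⇒ F = (1/3, 1/3)
2·[KUY] = 3/8, 2·[UKF] = -1/3
[KUY]:[UKF] = 3/8:-1/3 = -9/8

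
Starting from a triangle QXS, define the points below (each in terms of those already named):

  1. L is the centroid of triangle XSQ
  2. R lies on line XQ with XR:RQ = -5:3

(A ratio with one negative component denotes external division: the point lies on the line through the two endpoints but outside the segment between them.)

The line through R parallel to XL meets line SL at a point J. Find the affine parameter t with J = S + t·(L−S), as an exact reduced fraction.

t = 7/2

Work in coordinates with Q = (0, 0), X = (1, 0), S = (0, 1).
1. L is the centroid of triangle XSQ ⇒ L = (1/3, 1/3)
2. R lies on line XQ with XR:RQ = -5:3 ⇒ R = (-3/2, 0)
through R parallel to XL: direction (-2/3, 1/3); meets SL at J = (7/6, -4/3)
J = S + t·(L−S) with t = 7/2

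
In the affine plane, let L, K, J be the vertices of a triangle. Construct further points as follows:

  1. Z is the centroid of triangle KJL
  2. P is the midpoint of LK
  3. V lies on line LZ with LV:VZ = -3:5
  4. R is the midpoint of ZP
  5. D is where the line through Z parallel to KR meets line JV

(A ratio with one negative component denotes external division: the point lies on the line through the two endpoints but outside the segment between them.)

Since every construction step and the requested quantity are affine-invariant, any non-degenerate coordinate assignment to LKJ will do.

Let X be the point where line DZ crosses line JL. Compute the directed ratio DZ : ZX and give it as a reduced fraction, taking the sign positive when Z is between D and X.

Set L = (0, 0), K = (1, 0), J = (0, 1); any affine frame gives the same invariant.
1. Z is the centroid of triangle KJL ⇒ Z = (1/3, 1/3)
2. P is the midpoint of LK ⇒ P = (1/2, 0)
3. V lies on line LZ with LV:VZ = -3:5 ⇒ V = (-1/2, -1/2)
4. R is the midpoint of ZP ⇒ R = (5/12, 1/6)
5. D is where the line through Z parallel to KR meets line JV ⇒ D = (-4/23, 11/23)
line DZ meets JL at X = (0, 3/7)
Z = D + t·(X−D) with t = 35/12, so DZ:ZX = 35/12:-23/12

DZ:ZX = -35/23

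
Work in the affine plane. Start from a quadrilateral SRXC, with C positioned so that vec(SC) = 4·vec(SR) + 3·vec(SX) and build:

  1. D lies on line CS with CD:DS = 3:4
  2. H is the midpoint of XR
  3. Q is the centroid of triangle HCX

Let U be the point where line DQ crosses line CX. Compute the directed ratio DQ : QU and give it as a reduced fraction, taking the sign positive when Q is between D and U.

DQ:QU = 5/7

Set S = (0, 0), R = (1, 0), X = (0, 1), C = (4, 3); any affine frame gives the same invariant.
1. D lies on line CS with CD:DS = 3:4 ⇒ D = (16/7, 12/7)
2. H is the midpoint of XR ⇒ H = (1/2, 1/2)
3. Q is the centroid of triangle HCX ⇒ Q = (3/2, 3/2)
line DQ meets CX at U = (2/5, 6/5)
Q = D + t·(U−D) with t = 5/12, so DQ:QU = 5/12:7/12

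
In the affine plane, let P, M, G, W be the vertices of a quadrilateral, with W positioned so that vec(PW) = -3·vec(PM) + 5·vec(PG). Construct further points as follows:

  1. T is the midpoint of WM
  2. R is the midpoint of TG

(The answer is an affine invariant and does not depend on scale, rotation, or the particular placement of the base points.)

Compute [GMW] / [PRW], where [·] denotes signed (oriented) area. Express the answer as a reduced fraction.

[GMW]:[PRW] = 4/11

Work in coordinates with P = (0, 0), M = (1, 0), G = (0, 1), W = (-3, 5).
1. T is the midpoint of WM ⇒ T = (-1, 5/2)
2. R is the midpoint of TG ⇒ R = (-1/2, 7/4)
2·[GMW] = 1, 2·[PRW] = 11/4
[GMW]:[PRW] = 1:11/4 = 4/11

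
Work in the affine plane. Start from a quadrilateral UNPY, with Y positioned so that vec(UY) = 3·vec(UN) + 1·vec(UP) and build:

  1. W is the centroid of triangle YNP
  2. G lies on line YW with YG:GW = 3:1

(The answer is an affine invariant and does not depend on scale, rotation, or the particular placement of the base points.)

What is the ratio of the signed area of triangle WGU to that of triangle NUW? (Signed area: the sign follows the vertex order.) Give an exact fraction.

[WGU]:[NUW] = 1/4

Choose coordinates U = (0, 0), N = (1, 0), P = (0, 1), Y = (3, 1).
1. W is the centroid of triangle YNP ⇒ W = (4/3, 2/3)
2. G lies on line YW with YG:GW = 3:1 ⇒ G = (7/4, 3/4)
2·[WGU] = -1/6, 2·[NUW] = -2/3
[WGU]:[NUW] = -1/6:-2/3 = 1/4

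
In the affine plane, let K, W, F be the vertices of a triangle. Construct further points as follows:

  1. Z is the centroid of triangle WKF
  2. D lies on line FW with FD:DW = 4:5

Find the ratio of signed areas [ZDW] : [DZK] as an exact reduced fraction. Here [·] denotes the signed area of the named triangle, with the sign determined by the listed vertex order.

Set K = (0, 0), W = (1, 0), F = (0, 1); any affine frame gives the same invariant.
1. Z is the centroid of triangle WKF ⇒ Z = (1/3, 1/3)
2. D lies on line FW with FD:DW = 4:5 ⇒ D = (4/9, 5/9)
2·[ZDW] = -5/27, 2·[DZK] = -1/27
[ZDW]:[DZK] = -5/27:-1/27 = 5

[ZDW]:[DZK] = 5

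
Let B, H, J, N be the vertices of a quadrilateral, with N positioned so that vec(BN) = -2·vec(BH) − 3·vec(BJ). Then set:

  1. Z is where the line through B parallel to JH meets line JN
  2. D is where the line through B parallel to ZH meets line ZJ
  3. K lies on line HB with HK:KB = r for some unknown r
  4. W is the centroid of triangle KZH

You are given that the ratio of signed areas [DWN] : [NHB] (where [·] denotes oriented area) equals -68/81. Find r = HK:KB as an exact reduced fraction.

Choose coordinates B = (0, 0), H = (1, 0), J = (0, 1), N = (-2, -3).
1. Z is where the line through B parallel to JH meets line JN ⇒ Z = (-1/3, 1/3)
2. D is where the line through B parallel to ZH meets line ZJ ⇒ D = (-4/9, 1/9)
3. With HK:KB = r, write λ = r/(r+1) so K = H + λ·(B−H); K is affine-linear in λ
4. W is the centroid of triangle KZH ⇒ W is an affine combination of earlier points and hence also affine-linear in λ
Every point depending on K is an affine combination of K and λ-independent points, so each such coordinate is linear in λ; the λ² term in each signed area is a multiple of (B−H)×(B−H) = 0, so 2·[DWN] and 2·[NHB] are each linear in λ. Evaluating at λ=0 and λ=1:
  2·[DWN] = 28/27·λ − 28/9,   2·[NHB] = 3
So [DWN]:[NHB] = (28/27·λ − 28/9) / (3). Setting this equal to -68/81:
  28/27·λ − 28/9 = -68/81·(3)  ⇒  λ = 4/7
Then r = λ/(1−λ) = (4/7)/(3/7) = 4/3. Check: with r = 4/3, K = (3/7, 0) and [DWN]:[NHB] = -68/81 as required.

r = 4/3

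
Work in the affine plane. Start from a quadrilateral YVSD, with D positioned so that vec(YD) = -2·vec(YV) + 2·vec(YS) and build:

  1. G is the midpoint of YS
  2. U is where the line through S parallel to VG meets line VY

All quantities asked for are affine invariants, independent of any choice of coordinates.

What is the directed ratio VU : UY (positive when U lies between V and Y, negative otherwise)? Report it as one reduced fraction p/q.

Choose coordinates Y = (0, 0), V = (1, 0), S = (0, 1), D = (-2, 2).
1. G is the midpoint of YS ⇒ G = (0, 1/2)
2. U is where the line through S parallel to VG meets line VY ⇒ U = (2, 0)
U = V + t·(Y−V) with t = -1, so VU:UY = t:(1−t) = -1:2

VU:UY = -1/2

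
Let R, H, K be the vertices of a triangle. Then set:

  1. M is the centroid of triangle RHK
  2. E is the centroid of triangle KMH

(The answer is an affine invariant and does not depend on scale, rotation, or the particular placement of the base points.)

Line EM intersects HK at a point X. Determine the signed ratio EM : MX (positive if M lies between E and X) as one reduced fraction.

EM:MX = -2/3

Choose coordinates R = (0, 0), H = (1, 0), K = (0, 1).
1. M is the centroid of triangle RHK ⇒ M = (1/3, 1/3)
2. E is the centroid of triangle KMH ⇒ E = (4/9, 4/9)
line EM meets HK at X = (1/2, 1/2)
M = E + t·(X−E) with t = -2, so EM:MX = -2:3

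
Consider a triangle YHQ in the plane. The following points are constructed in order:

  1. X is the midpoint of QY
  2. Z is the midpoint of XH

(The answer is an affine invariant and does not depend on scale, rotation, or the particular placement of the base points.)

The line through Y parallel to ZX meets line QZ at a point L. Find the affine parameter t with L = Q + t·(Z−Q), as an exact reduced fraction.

t = 2

Work in coordinates with Y = (0, 0), H = (1, 0), Q = (0, 1).
1. X is the midpoint of QY ⇒ X = (0, 1/2)
2. Z is the midpoint of XH ⇒ Z = (1/2, 1/4)
through Y parallel to ZX: direction (-1/2, 1/4); meets QZ at L = (1, -1/2)
L = Q + t·(Z−Q) with t = 2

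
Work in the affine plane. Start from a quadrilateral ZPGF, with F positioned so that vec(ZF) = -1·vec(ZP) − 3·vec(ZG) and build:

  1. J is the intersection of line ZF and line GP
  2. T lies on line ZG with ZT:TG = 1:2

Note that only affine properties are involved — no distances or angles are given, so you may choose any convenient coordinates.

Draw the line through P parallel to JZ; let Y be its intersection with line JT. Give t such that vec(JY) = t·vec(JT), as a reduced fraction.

t = -9

Work in coordinates with Z = (0, 0), P = (1, 0), G = (0, 1), F = (-1, -3).
1. J is the intersection of line ZF and line GP ⇒ J = (1/4, 3/4)
2. T lies on line ZG with ZT:TG = 1:2 ⇒ T = (0, 1/3)
through P parallel to JZ: direction (-1/4, -3/4); meets JT at Y = (5/2, 9/2)
Y = J + t·(T−J) with t = -9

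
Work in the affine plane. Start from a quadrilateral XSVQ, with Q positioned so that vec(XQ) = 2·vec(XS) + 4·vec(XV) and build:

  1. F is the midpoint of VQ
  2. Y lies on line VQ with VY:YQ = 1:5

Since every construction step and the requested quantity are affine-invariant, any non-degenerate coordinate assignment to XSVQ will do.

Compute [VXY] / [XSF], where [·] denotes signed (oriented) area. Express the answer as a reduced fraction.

[VXY]:[XSF] = 2/15

Choose coordinates X = (0, 0), S = (1, 0), V = (0, 1), Q = (2, 4).
1. F is the midpoint of VQ ⇒ F = (1, 5/2)
2. Y lies on line VQ with VY:YQ = 1:5 ⇒ Y = (1/3, 3/2)
2·[VXY] = 1/3, 2·[XSF] = 5/2
[VXY]:[XSF] = 1/3:5/2 = 2/15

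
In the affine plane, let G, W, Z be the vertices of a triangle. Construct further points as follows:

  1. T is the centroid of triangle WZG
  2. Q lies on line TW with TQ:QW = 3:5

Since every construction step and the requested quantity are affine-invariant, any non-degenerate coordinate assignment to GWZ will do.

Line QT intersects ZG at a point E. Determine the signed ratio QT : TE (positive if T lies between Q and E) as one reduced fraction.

Choose coordinates G = (0, 0), W = (1, 0), Z = (0, 1).
1. T is the centroid of triangle WZG ⇒ T = (1/3, 1/3)
2. Q lies on line TW with TQ:QW = 3:5 ⇒ Q = (7/12, 5/24)
line QT meets ZG at E = (0, 1/2)
T = Q + t·(E−Q) with t = 3/7, so QT:TE = 3/7:4/7

QT:TE = 3/4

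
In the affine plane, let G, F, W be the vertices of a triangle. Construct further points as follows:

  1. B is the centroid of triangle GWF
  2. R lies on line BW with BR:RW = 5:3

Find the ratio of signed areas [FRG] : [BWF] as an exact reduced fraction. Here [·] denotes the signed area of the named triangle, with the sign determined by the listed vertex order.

Set G = (0, 0), F = (1, 0), W = (0, 1); any affine frame gives the same invariant.
1. B is the centroid of triangle GWF ⇒ B = (1/3, 1/3)
2. R lies on line BW with BR:RW = 5:3 ⇒ R = (1/8, 3/4)
2·[FRG] = 3/4, 2·[BWF] = -1/3
[FRG]:[BWF] = 3/4:-1/3 = -9/4

[FRG]:[BWF] = -9/4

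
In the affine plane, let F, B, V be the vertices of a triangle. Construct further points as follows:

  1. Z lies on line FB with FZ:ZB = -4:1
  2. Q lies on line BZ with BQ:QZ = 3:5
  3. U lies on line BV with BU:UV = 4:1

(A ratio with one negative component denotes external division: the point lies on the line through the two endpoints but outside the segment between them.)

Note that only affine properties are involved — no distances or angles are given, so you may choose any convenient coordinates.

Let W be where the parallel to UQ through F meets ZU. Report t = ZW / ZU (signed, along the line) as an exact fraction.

t = 32/5

Set F = (0, 0), B = (1, 0), V = (0, 1); any affine frame gives the same invariant.
1. Z lies on line FB with FZ:ZB = -4:1 ⇒ Z = (4/3, 0)
2. Q lies on line BZ with BQ:QZ = 3:5 ⇒ Q = (9/8, 0)
3. U lies on line BV with BU:UV = 4:1 ⇒ U = (1/5, 4/5)
through F parallel to UQ: direction (37/40, -4/5); meets ZU at W = (-148/25, 128/25)
W = Z + t·(U−Z) with t = 32/5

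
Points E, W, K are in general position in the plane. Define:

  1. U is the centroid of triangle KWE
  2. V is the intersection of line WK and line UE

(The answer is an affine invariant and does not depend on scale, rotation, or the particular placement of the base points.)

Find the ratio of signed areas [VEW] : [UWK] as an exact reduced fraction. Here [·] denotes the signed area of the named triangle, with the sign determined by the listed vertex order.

Choose coordinates E = (0, 0), W = (1, 0), K = (0, 1).
1. U is the centroid of triangle KWE ⇒ U = (1/3, 1/3)
2. V is the intersection of line WK and line UE ⇒ V = (1/2, 1/2)
2·[VEW] = 1/2, 2·[UWK] = 1/3
[VEW]:[UWK] = 1/2:1/3 = 3/2

[VEW]:[UWK] = 3/2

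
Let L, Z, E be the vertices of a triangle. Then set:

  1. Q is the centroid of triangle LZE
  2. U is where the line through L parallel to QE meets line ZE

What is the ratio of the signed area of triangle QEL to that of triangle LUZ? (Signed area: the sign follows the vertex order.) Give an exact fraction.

Set L = (0, 0), Z = (1, 0), E = (0, 1); any affine frame gives the same invariant.
1. Q is the centroid of triangle LZE ⇒ Q = (1/3, 1/3)
2. U is where the line through L parallel to QE meets line ZE ⇒ U = (-1, 2)
2·[QEL] = 1/3, 2·[LUZ] = -2
[QEL]:[LUZ] = 1/3:-2 = -1/6

[QEL]:[LUZ] = -1/6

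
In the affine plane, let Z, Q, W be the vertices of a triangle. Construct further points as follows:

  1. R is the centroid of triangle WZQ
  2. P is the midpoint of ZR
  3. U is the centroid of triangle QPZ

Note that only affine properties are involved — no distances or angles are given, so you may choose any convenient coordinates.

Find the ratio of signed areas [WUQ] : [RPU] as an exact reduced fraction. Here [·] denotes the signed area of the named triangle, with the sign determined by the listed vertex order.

[WUQ]:[RPU] = 10

Assign Z = (0, 0), Q = (1, 0), W = (0, 1) — the answer is frame-independent, so this choice is without loss of generality.
1. R is the centroid of triangle WZQ ⇒ R = (1/3, 1/3)
2. P is the midpoint of ZR ⇒ P = (1/6, 1/6)
3. U is the centroid of triangle QPZ ⇒ U = (7/18, 1/18)
2·[WUQ] = 5/9, 2·[RPU] = 1/18
[WUQ]:[RPU] = 5/9:1/18 = 10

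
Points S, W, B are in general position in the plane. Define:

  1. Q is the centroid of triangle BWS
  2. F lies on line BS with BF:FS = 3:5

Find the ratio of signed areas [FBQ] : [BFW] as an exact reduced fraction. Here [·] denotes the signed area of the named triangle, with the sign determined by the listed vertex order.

[FBQ]:[BFW] = -1/3

Set S = (0, 0), W = (1, 0), B = (0, 1); any affine frame gives the same invariant.
1. Q is the centroid of triangle BWS ⇒ Q = (1/3, 1/3)
2. F lies on line BS with BF:FS = 3:5 ⇒ F = (0, 5/8)
2·[FBQ] = -1/8, 2·[BFW] = 3/8
[FBQ]:[BFW] = -1/8:3/8 = -1/3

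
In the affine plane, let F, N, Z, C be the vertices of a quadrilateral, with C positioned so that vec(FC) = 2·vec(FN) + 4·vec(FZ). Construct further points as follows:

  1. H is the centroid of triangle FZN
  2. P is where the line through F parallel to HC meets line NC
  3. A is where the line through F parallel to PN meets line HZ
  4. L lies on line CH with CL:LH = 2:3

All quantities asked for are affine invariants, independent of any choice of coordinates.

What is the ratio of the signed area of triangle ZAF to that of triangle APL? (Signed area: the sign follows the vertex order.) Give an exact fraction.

Set F = (0, 0), N = (1, 0), Z = (0, 1), C = (2, 4); any affine frame gives the same invariant.
1. H is the centroid of triangle FZN ⇒ H = (1/3, 1/3)
2. P is where the line through F parallel to HC meets line NC ⇒ P = (20/9, 44/9)
3. A is where the line through F parallel to PN meets line HZ ⇒ A = (1/6, 2/3)
4. L lies on line CH with CL:LH = 2:3 ⇒ L = (4/3, 38/15)
2·[ZAF] = -1/6, 2·[APL] = -49/45
[ZAF]:[APL] = -1/6:-49/45 = 15/98

[ZAF]:[APL] = 15/98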